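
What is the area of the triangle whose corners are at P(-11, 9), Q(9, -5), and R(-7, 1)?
Using the coordinate formula: Area = (1/2)|x₁(y₂-y₃) + x₂(y₃-y₁) + x₃(y₁-y₂)|
Area = (1/2)|(-11)((-5)-1) + 9(1-9) + (-7)(9-(-5))|
Area = (1/2)|(-11)*(-6) + 9*(-8) + (-7)*14|
Area = (1/2)|66 + (-72) + (-98)|
Area = (1/2)*104 = 52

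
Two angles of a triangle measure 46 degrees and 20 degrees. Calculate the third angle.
Sum of angles in a triangle = 180 degrees
Third angle = 180 - 46 - 20
Third angle = 114 degrees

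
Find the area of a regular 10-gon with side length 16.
For a regular 10-gon with side length s = 16:
Apothem a = s / (2*tan(pi/10)) = 16 / (2*tan(pi/10)) ≈ 24.6215
Perimeter P = 10 * 16 = 160
Area = (1/2) * P * a = (1/2) * 160 * 24.6215 = 1969.72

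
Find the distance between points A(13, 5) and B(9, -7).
Using the distance formula: d = sqrt((x₂-x₁)² + (y₂-y₁)²)
dx = 9 - 13 = -4
dy = (-7) - 5 = -12
d = sqrt((-4)² + (-12)²) = sqrt(16 + 144) = sqrt(160) = 12.65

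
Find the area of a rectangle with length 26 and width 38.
Area = length * width
Area = 26 * 38
Area = 988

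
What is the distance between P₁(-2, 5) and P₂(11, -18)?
Using the distance formula: d = sqrt((x₂-x₁)² + (y₂-y₁)²)
dx = 11 - (-2) = 13
dy = (-18) - 5 = -23
d = sqrt(13² + (-23)²) = sqrt(169 + 529) = sqrt(698) = 26.42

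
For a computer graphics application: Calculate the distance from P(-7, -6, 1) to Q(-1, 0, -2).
d = √[(6)² + (6)² + (-3)²] = √81 = 9.0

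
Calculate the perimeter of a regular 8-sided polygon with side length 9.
Perimeter = number of sides * side length
Perimeter = 8 * 9
Perimeter = 72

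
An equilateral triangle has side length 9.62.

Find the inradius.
For an equilateral triangle, r = s/(2√3) where s is the side.
r = 9.62/(2√3) = 9.62/3.464102 = 2.777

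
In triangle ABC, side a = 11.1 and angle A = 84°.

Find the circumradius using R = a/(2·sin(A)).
R = a/(2·sin(A)) = 11.1/(2·sin(84°))
R = 11.1/(2·0.994522) = 11.1/1.989044 = 5.581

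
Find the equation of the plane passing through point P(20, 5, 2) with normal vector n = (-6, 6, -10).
d = n·P = (-6)(20) + (6)(5) + (-10)(2) = -110
Plane: -6x + 6y - 10z = -110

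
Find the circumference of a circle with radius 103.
Circumference = 2 * pi * r
Circumference = 2 * pi * 103
Circumference = 647.17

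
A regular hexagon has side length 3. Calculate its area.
For a regular 6-gon with side length s = 3:
Apothem a = s / (2*tan(pi/6)) = 3 / (2*tan(pi/6)) ≈ 2.5981
Perimeter P = 6 * 3 = 18
Area = (1/2) * P * a = (1/2) * 18 * 2.5981 = 23.38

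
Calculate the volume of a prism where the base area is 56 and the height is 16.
Volume = base area * height
Volume = 56 * 16
Volume = 896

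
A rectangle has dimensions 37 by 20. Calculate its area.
Area = length * width
Area = 37 * 20
Area = 740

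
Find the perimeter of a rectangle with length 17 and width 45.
Perimeter = 2 * (length + width)
Perimeter = 2 * (17 + 45)
Perimeter = 2 * 62
Perimeter = 124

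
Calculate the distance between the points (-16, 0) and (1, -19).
Using the distance formula: d = sqrt((x₂-x₁)² + (y₂-y₁)²)
dx = 1 - (-16) = 17
dy = (-19) - 0 = -19
d = sqrt(17² + (-19)²) = sqrt(289 + 361) = sqrt(650) = 25.50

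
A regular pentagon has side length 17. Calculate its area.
For a regular 5-gon with side length s = 17:
Apothem a = s / (2*tan(pi/5)) = 17 / (2*tan(pi/5)) ≈ 11.6992
Perimeter P = 5 * 17 = 85
Area = (1/2) * P * a = (1/2) * 85 * 11.6992 = 497.22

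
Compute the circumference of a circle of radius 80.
Circumference = 2 * pi * r
Circumference = 2 * pi * 80
Circumference = 502.65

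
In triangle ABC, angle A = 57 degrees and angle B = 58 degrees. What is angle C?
Sum of angles in a triangle = 180 degrees
Third angle = 180 - 57 - 58
Third angle = 65 degrees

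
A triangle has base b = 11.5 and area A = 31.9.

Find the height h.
A = ½bh  →  h = 2A/b
h = 2·31.9/11.5 = 5.548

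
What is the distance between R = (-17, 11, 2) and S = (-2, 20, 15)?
d = √[(15)² + (9)² + (13)²] = √475 = 21.79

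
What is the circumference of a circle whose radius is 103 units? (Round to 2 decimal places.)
Circumference = 2 * pi * r
Circumference = 2 * pi * 103
Circumference = 647.17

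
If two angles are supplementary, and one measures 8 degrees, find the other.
Supplementary angles sum to 180 degrees.
Other angle = 180 - 8
Other angle = 172 degrees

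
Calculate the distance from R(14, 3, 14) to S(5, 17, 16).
d = √[(-9)² + (14)² + (2)²] = √281 = 16.76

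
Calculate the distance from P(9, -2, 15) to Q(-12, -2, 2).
d = √[(-21)² + (0)² + (-13)²] = √610 = 24.7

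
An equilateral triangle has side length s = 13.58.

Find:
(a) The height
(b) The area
(a) Height h = s·√3/2 = 13.58·√3/2 = 11.76
(b) Area = (√3/4)·s² = (√3/4)·13.58² = (√3/4)·184.416 = 79.85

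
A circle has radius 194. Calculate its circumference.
Circumference = 2 * pi * r
Circumference = 2 * pi * 194
Circumference = 1218.94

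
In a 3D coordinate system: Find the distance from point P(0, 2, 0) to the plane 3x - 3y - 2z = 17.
d = |3(0) + (-3)(2) + (-2)(0) - (17)| / √(3² + (-3)² + (-2)²) = 23/√22 = 4.904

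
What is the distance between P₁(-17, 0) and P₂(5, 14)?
Using the distance formula: d = sqrt((x₂-x₁)² + (y₂-y₁)²)
dx = 5 - (-17) = 22
dy = 14 - 0 = 14
d = sqrt(22² + 14²) = sqrt(484 + 196) = sqrt(680) = 26.08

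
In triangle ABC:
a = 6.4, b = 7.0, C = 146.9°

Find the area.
Using A = ½ab·sin(C):
A = ½·6.4·7.0·sin(146.9°) = ½·44.8·0.546102 = 12.23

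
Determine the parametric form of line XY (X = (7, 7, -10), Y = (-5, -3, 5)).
Direction vector d = Y - X = (-12, -10, 15)
x = 7 - 12t, y = 7 - 10t, z = -10 + 15t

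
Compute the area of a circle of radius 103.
Area = pi * r²
Area = pi * 103²
Area = pi * 10609
Area = 33329.16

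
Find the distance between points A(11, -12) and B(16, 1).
Using the distance formula: d = sqrt((x₂-x₁)² + (y₂-y₁)²)
dx = 16 - 11 = 5
dy = 1 - (-12) = 13
d = sqrt(5² + 13²) = sqrt(25 + 169) = sqrt(194) = 13.93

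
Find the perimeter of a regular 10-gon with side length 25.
Perimeter = number of sides * side length
Perimeter = 10 * 25
Perimeter = 250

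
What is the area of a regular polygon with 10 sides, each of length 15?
For a regular 10-gon with side length s = 15:
Apothem a = s / (2*tan(pi/10)) = 15 / (2*tan(pi/10)) ≈ 23.08263
Perimeter P = 10 * 15 = 150
Area = (1/2) * P * a = (1/2) * 150 * 23.08263 = 1731.20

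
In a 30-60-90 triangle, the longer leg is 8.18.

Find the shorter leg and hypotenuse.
In a 30-60-90 triangle, sides are in ratio 1 : √3 : 2.
Long leg = short leg·√3  →  short leg = 8.18/√3 = 4.723
Hypotenuse = 2·(short leg) = 2·8.18/√3 = 9.445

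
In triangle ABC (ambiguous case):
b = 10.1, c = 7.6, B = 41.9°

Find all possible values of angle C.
sin(C)/c = sin(B)/b  →  sin(C) = c·sin(B)/b = 7.6·sin(41.9°)/10.1 = 0.502527
C₁ = arcsin(0.502527) = 30.17°,  C₂ = 180° - C₁ = 149.83°
Check C₂: A = 180° - 41.9° - 149.83° = -11.73° ≤ 0, rejected
C = 30.17° (one solution)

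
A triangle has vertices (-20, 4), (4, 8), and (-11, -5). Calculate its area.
Using the coordinate formula: Area = (1/2)|x₁(y₂-y₃) + x₂(y₃-y₁) + x₃(y₁-y₂)|
Area = (1/2)|(-20)(8-(-5)) + 4((-5)-4) + (-11)(4-8)|
Area = (1/2)|(-20)*13 + 4*(-9) + (-11)*(-4)|
Area = (1/2)|(-260) + (-36) + 44|
Area = (1/2)*252 = 126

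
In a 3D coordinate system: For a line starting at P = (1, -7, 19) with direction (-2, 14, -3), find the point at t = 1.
P(1) = (1 + (-2)(1), -7 + 14(1), 19 + (-3)(1)) = (-1, 7, 16)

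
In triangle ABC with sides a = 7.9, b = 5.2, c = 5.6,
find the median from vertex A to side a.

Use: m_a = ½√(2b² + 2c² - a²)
m_a = ½√(2·5.2² + 2·5.6² - 7.9²)
m_a = ½√(54.08 + 62.72 - 62.41) = ½√54.39 = 3.687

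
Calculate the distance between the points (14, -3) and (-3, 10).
Using the distance formula: d = sqrt((x₂-x₁)² + (y₂-y₁)²)
dx = (-3) - 14 = -17
dy = 10 - (-3) = 13
d = sqrt((-17)² + 13²) = sqrt(289 + 169) = sqrt(458) = 21.40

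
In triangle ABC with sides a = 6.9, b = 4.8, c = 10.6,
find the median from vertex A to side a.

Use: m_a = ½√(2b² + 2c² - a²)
m_a = ½√(2·4.8² + 2·10.6² - 6.9²)
m_a = ½√(46.08 + 224.72 - 47.61) = ½√223.19 = 7.47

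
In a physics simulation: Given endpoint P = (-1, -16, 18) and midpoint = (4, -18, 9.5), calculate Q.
Q = (2×4 - (-1), 2×(-18) - (-16), 2×9.5 - 18) = (9, -20, 1)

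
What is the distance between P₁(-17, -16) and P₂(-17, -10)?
Using the distance formula: d = sqrt((x₂-x₁)² + (y₂-y₁)²)
dx = (-17) - (-17) = 0
dy = (-10) - (-16) = 6
d = sqrt(0² + 6²) = sqrt(0 + 36) = sqrt(36) = 6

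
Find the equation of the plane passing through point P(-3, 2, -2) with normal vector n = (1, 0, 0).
d = n·P = (1)(-3) + (0)(2) + (0)(-2) = -3
Plane: x = -3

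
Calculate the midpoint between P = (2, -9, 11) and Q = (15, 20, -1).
Midpoint = ((2+15)/2, (-9+20)/2, (11-1)/2) = (8.5, 5.5, 5)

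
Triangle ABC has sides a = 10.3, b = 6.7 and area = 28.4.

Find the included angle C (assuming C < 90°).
Area = ½ab·sin(C)  →  sin(C) = 2·Area/(ab)
sin(C) = 2·28.4/(10.3·6.7) = 0.823069
C = arcsin(0.823069) = 55.39°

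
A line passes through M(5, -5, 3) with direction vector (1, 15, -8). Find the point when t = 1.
P(1) = (5 + 1(1), -5 + 15(1), 3 + (-8)(1)) = (6, 10, -5)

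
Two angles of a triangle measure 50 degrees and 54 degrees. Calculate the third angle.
Sum of angles in a triangle = 180 degrees
Third angle = 180 - 50 - 54
Third angle = 76 degrees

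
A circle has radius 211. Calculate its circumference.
Circumference = 2 * pi * r
Circumference = 2 * pi * 211
Circumference = 1325.75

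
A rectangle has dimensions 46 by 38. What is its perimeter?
Perimeter = 2 * (length + width)
Perimeter = 2 * (46 + 38)
Perimeter = 2 * 84
Perimeter = 168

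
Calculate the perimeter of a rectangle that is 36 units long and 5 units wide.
Perimeter = 2 * (length + width)
Perimeter = 2 * (36 + 5)
Perimeter = 2 * 41
Perimeter = 82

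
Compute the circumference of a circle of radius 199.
Circumference = 2 * pi * r
Circumference = 2 * pi * 199
Circumference = 1250.35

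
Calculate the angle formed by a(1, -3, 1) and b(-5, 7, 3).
a·b = -23, |a|² = 11, |b|² = 83
cos θ = -23/√913 ≈ -0.7612
θ ≈ 139.6°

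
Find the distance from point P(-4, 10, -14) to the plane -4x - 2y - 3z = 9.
d = |(-4)(-4) + (-2)(10) + (-3)(-14) - (9)| / √((-4)² + (-2)² + (-3)²) = 29/√29 = 5.385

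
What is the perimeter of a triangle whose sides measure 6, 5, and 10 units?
Perimeter = sum of all sides
Perimeter = 6 + 5 + 10
Perimeter = 21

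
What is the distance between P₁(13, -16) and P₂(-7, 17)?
Using the distance formula: d = sqrt((x₂-x₁)² + (y₂-y₁)²)
dx = (-7) - 13 = -20
dy = 17 - (-16) = 33
d = sqrt((-20)² + 33²) = sqrt(400 + 1089) = sqrt(1489) = 38.59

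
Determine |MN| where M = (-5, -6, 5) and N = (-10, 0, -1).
d = √[(-5)² + (6)² + (-6)²] = √97 = 9.849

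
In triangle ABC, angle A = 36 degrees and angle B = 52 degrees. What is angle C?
Sum of angles in a triangle = 180 degrees
Third angle = 180 - 36 - 52
Third angle = 92 degrees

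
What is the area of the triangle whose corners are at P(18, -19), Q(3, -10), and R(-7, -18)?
Using the coordinate formula: Area = (1/2)|x₁(y₂-y₃) + x₂(y₃-y₁) + x₃(y₁-y₂)|
Area = (1/2)|18((-10)-(-18)) + 3((-18)-(-19)) + (-7)((-19)-(-10))|
Area = (1/2)|18*8 + 3*1 + (-7)*(-9)|
Area = (1/2)|144 + 3 + 63|
Area = (1/2)*210 = 105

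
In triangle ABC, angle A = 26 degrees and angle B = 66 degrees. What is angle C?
Sum of angles in a triangle = 180 degrees
Third angle = 180 - 26 - 66
Third angle = 88 degrees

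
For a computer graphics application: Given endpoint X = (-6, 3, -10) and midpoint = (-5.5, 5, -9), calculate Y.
Y = (2×(-5.5) - (-6), 2×5 - 3, 2×(-9) - (-10)) = (-5, 7, -8)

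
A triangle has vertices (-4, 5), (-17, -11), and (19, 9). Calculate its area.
Using the coordinate formula: Area = (1/2)|x₁(y₂-y₃) + x₂(y₃-y₁) + x₃(y₁-y₂)|
Area = (1/2)|(-4)((-11)-9) + (-17)(9-5) + 19(5-(-11))|
Area = (1/2)|(-4)*(-20) + (-17)*4 + 19*16|
Area = (1/2)|80 + (-68) + 304|
Area = (1/2)*316 = 158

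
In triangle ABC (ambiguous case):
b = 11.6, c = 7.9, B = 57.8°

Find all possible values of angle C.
sin(C)/c = sin(B)/b  →  sin(C) = c·sin(B)/b = 7.9·sin(57.8°)/11.6 = 0.576287
C₁ = arcsin(0.576287) = 35.19°,  C₂ = 180° - C₁ = 144.81°
Check C₂: A = 180° - 57.8° - 144.81° = -22.61° ≤ 0, rejected
C = 35.19° (one solution)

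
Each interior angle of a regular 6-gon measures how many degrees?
Interior angle of a regular n-gon = (n-2)*180/n
Interior angle = (6-2)*180/6
Interior angle = 4*180/6
Interior angle = 720/6
Interior angle = 120 degrees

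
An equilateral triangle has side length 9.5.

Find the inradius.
For an equilateral triangle, r = s/(2√3) where s is the side.
r = 9.5/(2√3) = 9.5/3.464102 = 2.742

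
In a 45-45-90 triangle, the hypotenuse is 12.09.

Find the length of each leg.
In a 45-45-90 triangle, hypotenuse = leg·√2  →  leg = hypotenuse/√2
leg = 12.09/√2 = 8.549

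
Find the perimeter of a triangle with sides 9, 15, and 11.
Perimeter = sum of all sides
Perimeter = 9 + 15 + 11
Perimeter = 35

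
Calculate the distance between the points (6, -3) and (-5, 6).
Using the distance formula: d = sqrt((x₂-x₁)² + (y₂-y₁)²)
dx = (-5) - 6 = -11
dy = 6 - (-3) = 9
d = sqrt((-11)² + 9²) = sqrt(121 + 81) = sqrt(202) = 14.21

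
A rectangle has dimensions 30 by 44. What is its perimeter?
Perimeter = 2 * (length + width)
Perimeter = 2 * (30 + 44)
Perimeter = 2 * 74
Perimeter = 148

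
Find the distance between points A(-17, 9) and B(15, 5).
Using the distance formula: d = sqrt((x₂-x₁)² + (y₂-y₁)²)
dx = 15 - (-17) = 32
dy = 5 - 9 = -4
d = sqrt(32² + (-4)²) = sqrt(1024 + 16) = sqrt(1040) = 32.25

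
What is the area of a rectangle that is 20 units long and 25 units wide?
Area = length * width
Area = 20 * 25
Area = 500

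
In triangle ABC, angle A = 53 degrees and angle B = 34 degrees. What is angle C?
Sum of angles in a triangle = 180 degrees
Third angle = 180 - 53 - 34
Third angle = 93 degrees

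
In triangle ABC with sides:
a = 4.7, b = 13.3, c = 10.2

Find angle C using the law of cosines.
cos(C) = (a² + b² - c²)/(2ab)
cos(C) = (4.7² + 13.3² - 10.2²)/(2·4.7·13.3) = 94.94/125.02 = 0.759398
C = arccos(0.759398) = 40.59°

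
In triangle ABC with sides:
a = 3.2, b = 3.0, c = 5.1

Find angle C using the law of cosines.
cos(C) = (a² + b² - c²)/(2ab)
cos(C) = (3.2² + 3.0² - 5.1²)/(2·3.2·3.0) = -6.77/19.2 = -0.352604
C = arccos(-0.352604) = 110.6°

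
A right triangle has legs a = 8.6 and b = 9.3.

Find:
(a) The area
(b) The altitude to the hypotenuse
(a) Area = ½ab = ½·8.6·9.3 = 39.99
(b) Hypotenuse c = √(8.6² + 9.3²) = √160.45 = 12.6669
    Area = ½·c·h_c  →  h_c = 2·Area/c = 2·39.99/12.6669 = 6.314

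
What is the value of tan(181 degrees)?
tan(181 degrees) = 0.0175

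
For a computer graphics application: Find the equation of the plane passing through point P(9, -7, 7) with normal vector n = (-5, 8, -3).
d = n·P = (-5)(9) + (8)(-7) + (-3)(7) = -122
Plane: -5x + 8y - 3z = -122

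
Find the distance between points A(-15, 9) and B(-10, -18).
Using the distance formula: d = sqrt((x₂-x₁)² + (y₂-y₁)²)
dx = (-10) - (-15) = 5
dy = (-18) - 9 = -27
d = sqrt(5² + (-27)²) = sqrt(25 + 729) = sqrt(754) = 27.46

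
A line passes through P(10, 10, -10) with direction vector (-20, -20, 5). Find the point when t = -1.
P(-1) = (10 + (-20)(-1), 10 + (-20)(-1), -10 + 5(-1)) = (30, 30, -15)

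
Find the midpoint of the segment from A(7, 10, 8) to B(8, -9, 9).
Midpoint = ((7+8)/2, (10-9)/2, (8+9)/2) = (7.5, 0.5, 8.5)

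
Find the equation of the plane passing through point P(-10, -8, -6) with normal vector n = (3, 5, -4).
d = n·P = (3)(-10) + (5)(-8) + (-4)(-6) = -46
Plane: 3x + 5y - 4z = -46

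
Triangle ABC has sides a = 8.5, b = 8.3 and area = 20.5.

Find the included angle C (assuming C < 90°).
Area = ½ab·sin(C)  →  sin(C) = 2·Area/(ab)
sin(C) = 2·20.5/(8.5·8.3) = 0.581148
C = arcsin(0.581148) = 35.53°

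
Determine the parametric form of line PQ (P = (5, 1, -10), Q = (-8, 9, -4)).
Direction vector d = Q - P = (-13, 8, 6)
x = 5 - 13t, y = 1 + 8t, z = -10 + 6t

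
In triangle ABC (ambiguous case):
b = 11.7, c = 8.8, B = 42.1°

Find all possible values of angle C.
sin(C)/c = sin(B)/b  →  sin(C) = c·sin(B)/b = 8.8·sin(42.1°)/11.7 = 0.504252
C₁ = arcsin(0.504252) = 30.28°,  C₂ = 180° - C₁ = 149.72°
Check C₂: A = 180° - 42.1° - 149.72° = -11.82° ≤ 0, rejected
C = 30.28° (one solution)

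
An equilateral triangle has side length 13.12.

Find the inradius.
For an equilateral triangle, r = s/(2√3) where s is the side.
r = 13.12/(2√3) = 13.12/3.464102 = 3.787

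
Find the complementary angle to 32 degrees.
Complementary angles sum to 90 degrees.
Other angle = 90 - 32
Other angle = 58 degrees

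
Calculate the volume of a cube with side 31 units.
Volume = s³
Volume = 31³
Volume = 29791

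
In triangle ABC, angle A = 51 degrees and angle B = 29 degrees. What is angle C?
Sum of angles in a triangle = 180 degrees
Third angle = 180 - 51 - 29
Third angle = 100 degrees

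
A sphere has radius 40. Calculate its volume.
Volume = (4/3) * pi * r³
Volume = (4/3) * pi * 40³
Volume = (4/3) * pi * 64000
Volume = 268082.57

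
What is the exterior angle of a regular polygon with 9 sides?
Exterior angle of a regular n-gon = 360/n
Exterior angle = 360/9
Exterior angle = 40 degrees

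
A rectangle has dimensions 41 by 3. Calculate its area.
Area = length * width
Area = 41 * 3
Area = 123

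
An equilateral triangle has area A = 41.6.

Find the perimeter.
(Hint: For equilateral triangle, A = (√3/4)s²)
A = (√3/4)s²  →  s² = 4A/√3 = 4·41.6/√3 = 96.0711
s = 9.80159
Perimeter = 3s = 29.4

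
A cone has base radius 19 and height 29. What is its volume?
Volume = (1/3) * pi * r² * h
Volume = (1/3) * pi * 19² * 29
Volume = (1/3) * pi * 361 * 29
Volume = (1/3) * pi * 10469
Volume = 10963.11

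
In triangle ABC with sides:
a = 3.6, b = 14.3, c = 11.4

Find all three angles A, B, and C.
By the law of cosines:
cos(A) = (b² + c² - a²)/(2bc) = 0.986045  →  A = 9.583°
cos(B) = (a² + c² - b²)/(2ac) = -0.750122  →  B = 138.6°
cos(C) = (a² + b² - c²)/(2ab) = 0.849747  →  C = 31.82°
Check: A + B + C = 180.0° ✓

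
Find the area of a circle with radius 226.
Area = pi * r²
Area = pi * 226²
Area = pi * 51076
Area = 160459.99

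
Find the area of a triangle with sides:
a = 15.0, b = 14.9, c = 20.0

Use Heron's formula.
s = (a+b+c)/2 = (15.0+14.9+20.0)/2 = 24.95
A = √(s(s-a)(s-b)(s-c)) = √(24.95·9.95·10.05·4.95)
A = √12349.9 = 111.1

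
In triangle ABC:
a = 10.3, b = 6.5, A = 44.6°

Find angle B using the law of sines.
sin(B)/b = sin(A)/a
sin(B) = b·sin(A)/a = 6.5·sin(44.6°)/10.3 = 0.443106
B = arcsin(0.443106) = 26.3°  (b ≤ a, so B ≤ A and the acute solution is unique)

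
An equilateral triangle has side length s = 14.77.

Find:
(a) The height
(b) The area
(a) Height h = s·√3/2 = 14.77·√3/2 = 12.79
(b) Area = (√3/4)·s² = (√3/4)·14.77² = (√3/4)·218.153 = 94.46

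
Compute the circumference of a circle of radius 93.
Circumference = 2 * pi * r
Circumference = 2 * pi * 93
Circumference = 584.34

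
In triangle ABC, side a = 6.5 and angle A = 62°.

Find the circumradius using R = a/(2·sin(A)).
R = a/(2·sin(A)) = 6.5/(2·sin(62°))
R = 6.5/(2·0.882948) = 6.5/1.765895 = 3.681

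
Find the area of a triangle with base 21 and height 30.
Area = (1/2) * base * height
Area = (1/2) * 21 * 30
Area = 315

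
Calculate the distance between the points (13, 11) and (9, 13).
Using the distance formula: d = sqrt((x₂-x₁)² + (y₂-y₁)²)
dx = 9 - 13 = -4
dy = 13 - 11 = 2
d = sqrt((-4)² + 2²) = sqrt(16 + 4) = sqrt(20) = 4.47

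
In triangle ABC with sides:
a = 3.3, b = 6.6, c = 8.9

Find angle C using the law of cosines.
cos(C) = (a² + b² - c²)/(2ab)
cos(C) = (3.3² + 6.6² - 8.9²)/(2·3.3·6.6) = -24.76/43.56 = -0.568411
C = arccos(-0.568411) = 124.6°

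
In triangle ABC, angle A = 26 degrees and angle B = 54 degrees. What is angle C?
Sum of angles in a triangle = 180 degrees
Third angle = 180 - 26 - 54
Third angle = 100 degrees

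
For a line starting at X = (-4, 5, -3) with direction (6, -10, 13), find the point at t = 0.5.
P(0.5) = (-4 + 6(0.5), 5 + (-10)(0.5), -3 + 13(0.5)) = (-1, 0, 3.5)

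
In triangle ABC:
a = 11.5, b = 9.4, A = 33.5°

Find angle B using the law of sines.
sin(B)/b = sin(A)/a
sin(B) = b·sin(A)/a = 9.4·sin(33.5°)/11.5 = 0.451148
B = arcsin(0.451148) = 26.82°  (b ≤ a, so B ≤ A and the acute solution is unique)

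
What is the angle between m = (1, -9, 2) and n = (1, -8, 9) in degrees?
m·n = 91, |m|² = 86, |n|² = 146
cos θ = 91/√12556 ≈ 0.8121
θ ≈ 35.7°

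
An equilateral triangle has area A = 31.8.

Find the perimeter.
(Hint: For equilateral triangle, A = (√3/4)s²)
A = (√3/4)s²  →  s² = 4A/√3 = 4·31.8/√3 = 73.439
s = 8.56965
Perimeter = 3s = 25.71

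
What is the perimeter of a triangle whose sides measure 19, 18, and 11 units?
Perimeter = sum of all sides
Perimeter = 19 + 18 + 11
Perimeter = 48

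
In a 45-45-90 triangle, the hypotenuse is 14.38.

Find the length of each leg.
In a 45-45-90 triangle, hypotenuse = leg·√2  →  leg = hypotenuse/√2
leg = 14.38/√2 = 10.17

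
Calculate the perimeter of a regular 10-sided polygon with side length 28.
Perimeter = number of sides * side length
Perimeter = 10 * 28
Perimeter = 280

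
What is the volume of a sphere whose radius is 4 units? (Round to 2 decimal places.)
Volume = (4/3) * pi * r³
Volume = (4/3) * pi * 4³
Volume = (4/3) * pi * 64
Volume = 268.08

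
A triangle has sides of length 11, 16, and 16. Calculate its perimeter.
Perimeter = sum of all sides
Perimeter = 11 + 16 + 16
Perimeter = 43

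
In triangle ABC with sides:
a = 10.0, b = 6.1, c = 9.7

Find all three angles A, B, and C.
By the law of cosines:
cos(A) = (b² + c² - a²)/(2bc) = 0.264492  →  A = 74.66°
cos(B) = (a² + c² - b²)/(2ac) = 0.808660  →  B = 36.03°
cos(C) = (a² + b² - c²)/(2ab) = 0.353443  →  C = 69.3°
Check: A + B + C = 180.0° ✓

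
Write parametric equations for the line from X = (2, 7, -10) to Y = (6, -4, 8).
Direction vector d = Y - X = (4, -11, 18)
x = 2 + 4t, y = 7 - 11t, z = -10 + 18t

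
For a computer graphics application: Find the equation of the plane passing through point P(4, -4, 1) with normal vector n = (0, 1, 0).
d = n·P = (0)(4) + (1)(-4) + (0)(1) = -4
Plane: y = -4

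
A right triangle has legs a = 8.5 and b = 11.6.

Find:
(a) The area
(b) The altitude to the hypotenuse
(a) Area = ½ab = ½·8.5·11.6 = 49.3
(b) Hypotenuse c = √(8.5² + 11.6²) = √206.81 = 14.3809
    Area = ½·c·h_c  →  h_c = 2·Area/c = 2·49.3/14.3809 = 6.856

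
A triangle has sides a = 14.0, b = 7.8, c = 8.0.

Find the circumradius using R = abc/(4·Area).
s = (a+b+c)/2 = 14.9
Area = √(s(s-a)(s-b)(s-c)) = √(14.9·0.9·7.1·6.9) = 25.6312
R = abc/(4·Area) = (14.0·7.8·8.0)/(4·25.6312) = 873.6/102.5248 = 8.521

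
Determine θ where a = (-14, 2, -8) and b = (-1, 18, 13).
a·b = -54, |a|² = 264, |b|² = 494
cos θ = -54/√130416 ≈ -0.1495
θ ≈ 98.6°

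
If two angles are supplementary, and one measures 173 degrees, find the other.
Supplementary angles sum to 180 degrees.
Other angle = 180 - 173
Other angle = 7 degrees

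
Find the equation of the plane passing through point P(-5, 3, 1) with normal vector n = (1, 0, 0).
d = n·P = (1)(-5) + (0)(3) + (0)(1) = -5
Plane: x = -5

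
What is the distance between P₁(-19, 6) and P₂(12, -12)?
Using the distance formula: d = sqrt((x₂-x₁)² + (y₂-y₁)²)
dx = 12 - (-19) = 31
dy = (-12) - 6 = -18
d = sqrt(31² + (-18)²) = sqrt(961 + 324) = sqrt(1285) = 35.85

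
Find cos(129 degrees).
cos(129 degrees) = -0.6293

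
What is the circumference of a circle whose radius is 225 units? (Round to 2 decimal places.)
Circumference = 2 * pi * r
Circumference = 2 * pi * 225
Circumference = 1413.72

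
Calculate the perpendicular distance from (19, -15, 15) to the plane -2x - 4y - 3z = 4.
d = |(-2)(19) + (-4)(-15) + (-3)(15) - (4)| / √((-2)² + (-4)² + (-3)²) = 27/√29 = 5.014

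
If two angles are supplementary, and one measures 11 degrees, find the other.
Supplementary angles sum to 180 degrees.
Other angle = 180 - 11
Other angle = 169 degrees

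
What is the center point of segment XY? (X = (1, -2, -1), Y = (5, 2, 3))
Midpoint = ((1+5)/2, (-2+2)/2, (-1+3)/2) = (3, 0, 1)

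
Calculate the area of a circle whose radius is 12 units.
Area = pi * r²
Area = pi * 12²
Area = pi * 144
Area = 452.39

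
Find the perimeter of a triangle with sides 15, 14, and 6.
Perimeter = sum of all sides
Perimeter = 15 + 14 + 6
Perimeter = 35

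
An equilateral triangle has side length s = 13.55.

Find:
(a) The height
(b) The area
(a) Height h = s·√3/2 = 13.55·√3/2 = 11.73
(b) Area = (√3/4)·s² = (√3/4)·13.55² = (√3/4)·183.603 = 79.5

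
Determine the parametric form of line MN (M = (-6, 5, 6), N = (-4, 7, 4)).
Direction vector d = N - M = (2, 2, -2)
x = -6 + 2t, y = 5 + 2t, z = 6 - 2t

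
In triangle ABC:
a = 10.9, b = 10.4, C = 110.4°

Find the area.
Using A = ½ab·sin(C):
A = ½·10.9·10.4·sin(110.4°) = ½·113.36·0.937282 = 53.13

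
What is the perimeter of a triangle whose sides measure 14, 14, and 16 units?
Perimeter = sum of all sides
Perimeter = 14 + 14 + 16
Perimeter = 44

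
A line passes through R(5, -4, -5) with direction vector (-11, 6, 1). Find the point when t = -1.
P(-1) = (5 + (-11)(-1), -4 + 6(-1), -5 + 1(-1)) = (16, -10, -6)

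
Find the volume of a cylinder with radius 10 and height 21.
Volume = pi * r² * h
Volume = pi * 10² * 21
Volume = pi * 100 * 21
Volume = pi * 2100
Volume = 6597.34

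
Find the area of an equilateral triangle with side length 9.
Area = (sqrt(3)/4) * s²
Area = (sqrt(3)/4) * 9²
Area = (sqrt(3)/4) * 81
Area = 35.07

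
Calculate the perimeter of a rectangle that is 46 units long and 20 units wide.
Perimeter = 2 * (length + width)
Perimeter = 2 * (46 + 20)
Perimeter = 2 * 66
Perimeter = 132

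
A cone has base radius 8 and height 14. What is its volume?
Volume = (1/3) * pi * r² * h
Volume = (1/3) * pi * 8² * 14
Volume = (1/3) * pi * 64 * 14
Volume = (1/3) * pi * 896
Volume = 938.29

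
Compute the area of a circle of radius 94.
Area = pi * r²
Area = pi * 94²
Area = pi * 8836
Area = 27759.11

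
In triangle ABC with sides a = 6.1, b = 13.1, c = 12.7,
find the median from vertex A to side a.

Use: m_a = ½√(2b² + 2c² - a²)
m_a = ½√(2·13.1² + 2·12.7² - 6.1²)
m_a = ½√(343.22 + 322.58 - 37.21) = ½√628.59 = 12.54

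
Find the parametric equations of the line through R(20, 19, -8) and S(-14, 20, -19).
Direction vector d = S - R = (-34, 1, -11)
x = 20 - 34t, y = 19 + t, z = -8 - 11t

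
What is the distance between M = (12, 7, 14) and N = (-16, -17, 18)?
d = √[(-28)² + (-24)² + (4)²] = √1376 = 37.09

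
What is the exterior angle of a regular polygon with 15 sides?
Exterior angle of a regular n-gon = 360/n
Exterior angle = 360/15
Exterior angle = 24 degrees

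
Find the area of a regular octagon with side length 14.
For a regular 8-gon with side length s = 14:
Apothem a = s / (2*tan(pi/8)) = 14 / (2*tan(pi/8)) ≈ 16.8995
Perimeter P = 8 * 14 = 112
Area = (1/2) * P * a = (1/2) * 112 * 16.8995 = 946.37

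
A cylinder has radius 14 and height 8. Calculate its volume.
Volume = pi * r² * h
Volume = pi * 14² * 8
Volume = pi * 196 * 8
Volume = pi * 1568
Volume = 4926.02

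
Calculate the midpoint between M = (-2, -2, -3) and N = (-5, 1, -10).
Midpoint = ((-2-5)/2, (-2+1)/2, (-3-10)/2) = (-3.5, -0.5, -6.5)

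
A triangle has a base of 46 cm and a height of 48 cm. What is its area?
Area = (1/2) * base * height
Area = (1/2) * 46 * 48
Area = 1104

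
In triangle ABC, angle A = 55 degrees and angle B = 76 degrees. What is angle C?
Sum of angles in a triangle = 180 degrees
Third angle = 180 - 55 - 76
Third angle = 49 degrees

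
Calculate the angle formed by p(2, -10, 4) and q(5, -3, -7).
p·q = 12, |p|² = 120, |q|² = 83
cos θ = 12/√9960 ≈ 0.1202
θ ≈ 83.09°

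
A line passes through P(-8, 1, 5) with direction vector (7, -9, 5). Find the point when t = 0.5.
P(0.5) = (-8 + 7(0.5), 1 + (-9)(0.5), 5 + 5(0.5)) = (-4.5, -3.5, 7.5)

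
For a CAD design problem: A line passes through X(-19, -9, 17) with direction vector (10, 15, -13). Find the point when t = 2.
P(2) = (-19 + 10(2), -9 + 15(2), 17 + (-13)(2)) = (1, 21, -9)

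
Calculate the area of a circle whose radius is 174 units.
Area = pi * r²
Area = pi * 174²
Area = pi * 30276
Area = 95114.86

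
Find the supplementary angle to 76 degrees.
Supplementary angles sum to 180 degrees.
Other angle = 180 - 76
Other angle = 104 degrees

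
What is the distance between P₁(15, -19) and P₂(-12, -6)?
Using the distance formula: d = sqrt((x₂-x₁)² + (y₂-y₁)²)
dx = (-12) - 15 = -27
dy = (-6) - (-19) = 13
d = sqrt((-27)² + 13²) = sqrt(729 + 169) = sqrt(898) = 29.97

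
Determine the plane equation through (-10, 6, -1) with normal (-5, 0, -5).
d = n·P = (-5)(-10) + (0)(6) + (-5)(-1) = 55
Plane: -5x - 5z = 55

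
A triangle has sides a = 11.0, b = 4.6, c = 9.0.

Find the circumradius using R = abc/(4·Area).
s = (a+b+c)/2 = 12.3
Area = √(s(s-a)(s-b)(s-c)) = √(12.3·1.3·7.7·3.3) = 20.157
R = abc/(4·Area) = (11.0·4.6·9.0)/(4·20.157) = 455.4/80.628 = 5.648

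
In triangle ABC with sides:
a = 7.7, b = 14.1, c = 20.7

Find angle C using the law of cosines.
cos(C) = (a² + b² - c²)/(2ab)
cos(C) = (7.7² + 14.1² - 20.7²)/(2·7.7·14.1) = -170.39/217.14 = -0.784701
C = arccos(-0.784701) = 141.7°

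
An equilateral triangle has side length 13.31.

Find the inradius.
For an equilateral triangle, r = s/(2√3) where s is the side.
r = 13.31/(2√3) = 13.31/3.464102 = 3.842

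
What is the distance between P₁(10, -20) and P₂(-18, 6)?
Using the distance formula: d = sqrt((x₂-x₁)² + (y₂-y₁)²)
dx = (-18) - 10 = -28
dy = 6 - (-20) = 26
d = sqrt((-28)² + 26²) = sqrt(784 + 676) = sqrt(1460) = 38.21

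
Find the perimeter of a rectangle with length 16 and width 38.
Perimeter = 2 * (length + width)
Perimeter = 2 * (16 + 38)
Perimeter = 2 * 54
Perimeter = 108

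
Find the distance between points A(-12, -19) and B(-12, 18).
Using the distance formula: d = sqrt((x₂-x₁)² + (y₂-y₁)²)
dx = (-12) - (-12) = 0
dy = 18 - (-19) = 37
d = sqrt(0² + 37²) = sqrt(0 + 1369) = sqrt(1369) = 37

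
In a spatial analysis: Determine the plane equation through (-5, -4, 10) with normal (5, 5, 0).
d = n·P = (5)(-5) + (5)(-4) + (0)(10) = -45
Plane: 5x + 5y = -45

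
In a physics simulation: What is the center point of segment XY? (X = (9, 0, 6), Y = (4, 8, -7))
Midpoint = ((9+4)/2, (0+8)/2, (6-7)/2) = (6.5, 4, -0.5)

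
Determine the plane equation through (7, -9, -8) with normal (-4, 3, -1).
d = n·P = (-4)(7) + (3)(-9) + (-1)(-8) = -47
Plane: -4x + 3y - z = -47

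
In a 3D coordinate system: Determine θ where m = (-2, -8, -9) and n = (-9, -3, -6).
m·n = 96, |m|² = 149, |n|² = 126
cos θ = 96/√18774 ≈ 0.7006
θ ≈ 45.52°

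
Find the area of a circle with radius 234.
Area = pi * r²
Area = pi * 234²
Area = pi * 54756
Area = 172021.05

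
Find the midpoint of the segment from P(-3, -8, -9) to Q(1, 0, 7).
Midpoint = ((-3+1)/2, (-8+0)/2, (-9+7)/2) = (-1, -4, -1)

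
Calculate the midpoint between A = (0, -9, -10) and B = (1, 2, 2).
Midpoint = ((0+1)/2, (-9+2)/2, (-10+2)/2) = (0.5, -3.5, -4)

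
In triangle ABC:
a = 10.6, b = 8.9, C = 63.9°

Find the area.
Using A = ½ab·sin(C):
A = ½·10.6·8.9·sin(63.9°) = ½·94.34·0.898028 = 42.36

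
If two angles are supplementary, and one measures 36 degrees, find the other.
Supplementary angles sum to 180 degrees.
Other angle = 180 - 36
Other angle = 144 degrees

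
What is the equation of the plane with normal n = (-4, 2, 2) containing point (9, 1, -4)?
d = n·P = (-4)(9) + (2)(1) + (2)(-4) = -42
Plane: -4x + 2y + 2z = -42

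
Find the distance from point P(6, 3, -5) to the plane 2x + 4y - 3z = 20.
d = |2(6) + 4(3) + (-3)(-5) - (20)| / √(2² + 4² + (-3)²) = 19/√29 = 3.528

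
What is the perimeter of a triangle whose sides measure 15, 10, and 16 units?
Perimeter = sum of all sides
Perimeter = 15 + 10 + 16
Perimeter = 41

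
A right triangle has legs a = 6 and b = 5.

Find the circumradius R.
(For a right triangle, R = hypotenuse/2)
Hypotenuse c = √(6² + 5²) = √61 = 7.81025
R = c/2 = 3.905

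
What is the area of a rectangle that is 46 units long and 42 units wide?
Area = length * width
Area = 46 * 42
Area = 1932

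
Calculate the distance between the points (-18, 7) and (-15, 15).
Using the distance formula: d = sqrt((x₂-x₁)² + (y₂-y₁)²)
dx = (-15) - (-18) = 3
dy = 15 - 7 = 8
d = sqrt(3² + 8²) = sqrt(9 + 64) = sqrt(73) = 8.54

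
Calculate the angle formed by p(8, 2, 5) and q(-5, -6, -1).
p·q = -57, |p|² = 93, |q|² = 62
cos θ = -57/√5766 ≈ -0.7507
θ ≈ 138.6°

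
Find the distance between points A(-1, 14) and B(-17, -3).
Using the distance formula: d = sqrt((x₂-x₁)² + (y₂-y₁)²)
dx = (-17) - (-1) = -16
dy = (-3) - 14 = -17
d = sqrt((-16)² + (-17)²) = sqrt(256 + 289) = sqrt(545) = 23.35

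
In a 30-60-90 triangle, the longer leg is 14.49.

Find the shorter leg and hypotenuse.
In a 30-60-90 triangle, sides are in ratio 1 : √3 : 2.
Long leg = short leg·√3  →  short leg = 14.49/√3 = 8.366
Hypotenuse = 2·(short leg) = 2·14.49/√3 = 16.73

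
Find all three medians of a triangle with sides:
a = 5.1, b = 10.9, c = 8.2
Using m_x = ½√(2y² + 2z² - x²):
m_a = ½√(2·10.9² + 2·8.2² - 5.1²) = ½√346.09 = 9.302
m_b = ½√(2·5.1² + 2·8.2² - 10.9²) = ½√67.69 = 4.114
m_c = ½√(2·5.1² + 2·10.9² - 8.2²) = ½√222.4 = 7.457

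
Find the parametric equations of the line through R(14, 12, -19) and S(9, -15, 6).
Direction vector d = S - R = (-5, -27, 25)
x = 14 - 5t, y = 12 - 27t, z = -19 + 25t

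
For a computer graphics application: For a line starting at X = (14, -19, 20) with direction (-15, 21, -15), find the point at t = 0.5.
P(0.5) = (14 + (-15)(0.5), -19 + 21(0.5), 20 + (-15)(0.5)) = (6.5, -8.5, 12.5)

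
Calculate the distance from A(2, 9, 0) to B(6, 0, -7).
d = √[(4)² + (-9)² + (-7)²] = √146 = 12.08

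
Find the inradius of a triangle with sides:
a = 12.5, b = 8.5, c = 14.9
s = (a+b+c)/2 = (12.5+8.5+14.9)/2 = 17.95
Area = √(s(s-a)(s-b)(s-c)) = √(17.95·5.45·9.45·3.05) = 53.1002
r = Area/s = 53.1002/17.95 = 2.958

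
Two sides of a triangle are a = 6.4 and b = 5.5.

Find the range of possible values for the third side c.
By the triangle inequality: |a - b| < c < a + b
|6.4 - 5.5| < c < 6.4 + 5.5
0.9 < c < 11.9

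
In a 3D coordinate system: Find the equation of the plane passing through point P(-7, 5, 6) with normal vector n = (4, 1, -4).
d = n·P = (4)(-7) + (1)(5) + (-4)(6) = -47
Plane: 4x + y - 4z = -47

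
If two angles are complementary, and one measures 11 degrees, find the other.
Complementary angles sum to 90 degrees.
Other angle = 90 - 11
Other angle = 79 degrees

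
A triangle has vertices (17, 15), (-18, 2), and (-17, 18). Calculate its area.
Using the coordinate formula: Area = (1/2)|x₁(y₂-y₃) + x₂(y₃-y₁) + x₃(y₁-y₂)|
Area = (1/2)|17(2-18) + (-18)(18-15) + (-17)(15-2)|
Area = (1/2)|17*(-16) + (-18)*3 + (-17)*13|
Area = (1/2)|(-272) + (-54) + (-221)|
Area = (1/2)*547 = 273.50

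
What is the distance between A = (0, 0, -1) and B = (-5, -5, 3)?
d = √[(-5)² + (-5)² + (4)²] = √66 = 8.124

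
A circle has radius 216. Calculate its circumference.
Circumference = 2 * pi * r
Circumference = 2 * pi * 216
Circumference = 1357.17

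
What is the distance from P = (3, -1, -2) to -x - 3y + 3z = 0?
d = |(-1)(3) + (-3)(-1) + 3(-2) - (0)| / √((-1)² + (-3)² + 3²) = 6/√19 = 1.376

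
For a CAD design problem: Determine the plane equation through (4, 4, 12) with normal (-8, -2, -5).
d = n·P = (-8)(4) + (-2)(4) + (-5)(12) = -100
Plane: -8x - 2y - 5z = -100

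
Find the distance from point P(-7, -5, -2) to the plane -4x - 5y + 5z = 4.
d = |(-4)(-7) + (-5)(-5) + 5(-2) - (4)| / √((-4)² + (-5)² + 5²) = 39/√66 = 4.801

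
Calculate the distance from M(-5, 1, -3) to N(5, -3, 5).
d = √[(10)² + (-4)² + (8)²] = √180 = 13.42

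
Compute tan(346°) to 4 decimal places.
tan(346 degrees) = -0.2493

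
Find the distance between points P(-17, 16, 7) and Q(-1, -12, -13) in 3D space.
d = √[(16)² + (-28)² + (-20)²] = √1440 = 37.95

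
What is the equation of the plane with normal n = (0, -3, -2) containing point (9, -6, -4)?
d = n·P = (0)(9) + (-3)(-6) + (-2)(-4) = 26
Plane: -3y - 2z = 26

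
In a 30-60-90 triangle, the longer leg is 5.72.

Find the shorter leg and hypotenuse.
In a 30-60-90 triangle, sides are in ratio 1 : √3 : 2.
Long leg = short leg·√3  →  short leg = 5.72/√3 = 3.302
Hypotenuse = 2·(short leg) = 2·5.72/√3 = 6.605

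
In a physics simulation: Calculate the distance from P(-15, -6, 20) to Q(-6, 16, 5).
d = √[(9)² + (22)² + (-15)²] = √790 = 28.11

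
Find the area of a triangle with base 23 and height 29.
Area = (1/2) * base * height
Area = (1/2) * 23 * 29
Area = 333.50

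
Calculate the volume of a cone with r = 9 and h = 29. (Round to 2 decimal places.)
Volume = (1/3) * pi * r² * h
Volume = (1/3) * pi * 9² * 29
Volume = (1/3) * pi * 81 * 29
Volume = (1/3) * pi * 2349
Volume = 2459.87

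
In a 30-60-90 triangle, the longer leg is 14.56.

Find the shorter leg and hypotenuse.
In a 30-60-90 triangle, sides are in ratio 1 : √3 : 2.
Long leg = short leg·√3  →  short leg = 14.56/√3 = 8.406
Hypotenuse = 2·(short leg) = 2·14.56/√3 = 16.81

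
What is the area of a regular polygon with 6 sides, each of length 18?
For a regular 6-gon with side length s = 18:
Apothem a = s / (2*tan(pi/6)) = 18 / (2*tan(pi/6)) ≈ 15.5885
Perimeter P = 6 * 18 = 108
Area = (1/2) * P * a = (1/2) * 108 * 15.5885 = 841.78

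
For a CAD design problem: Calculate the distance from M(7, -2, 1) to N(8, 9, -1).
d = √[(1)² + (11)² + (-2)²] = √126 = 11.22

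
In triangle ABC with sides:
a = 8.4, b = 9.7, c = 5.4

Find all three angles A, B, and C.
By the law of cosines:
cos(A) = (b² + c² - a²)/(2bc) = 0.502959  →  A = 59.8°
cos(B) = (a² + c² - b²)/(2ac) = 0.062059  →  B = 86.44°
cos(C) = (a² + b² - c²)/(2ab) = 0.831431  →  C = 33.75°
Check: A + B + C = 180.0° ✓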